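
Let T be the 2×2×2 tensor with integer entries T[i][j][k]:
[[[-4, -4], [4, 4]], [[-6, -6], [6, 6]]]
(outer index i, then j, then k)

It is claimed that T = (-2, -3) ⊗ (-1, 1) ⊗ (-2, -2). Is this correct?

Reconstruct entrywise from the claimed factors. For example, T[1,0,0] = -6 and Σₗ aₗ[1]bₗ[0]cₗ[0] = (-3)·(-1)·(-2) = -6; checking all 8 entries, every one matches. The claim holds.

Yes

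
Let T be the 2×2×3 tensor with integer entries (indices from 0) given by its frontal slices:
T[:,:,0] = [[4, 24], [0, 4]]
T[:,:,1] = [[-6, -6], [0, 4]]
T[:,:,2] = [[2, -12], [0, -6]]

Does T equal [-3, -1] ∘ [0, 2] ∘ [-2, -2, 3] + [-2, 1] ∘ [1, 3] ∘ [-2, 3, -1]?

Reconstruct entry (1,0,0) from the claimed factors: Σₗ aₗ[1]bₗ[0]cₗ[0] = (-1)·(0)·(-2) + (1)·(1)·(-2) = -2, but T[1,0,0] = 0. The claim is false.

No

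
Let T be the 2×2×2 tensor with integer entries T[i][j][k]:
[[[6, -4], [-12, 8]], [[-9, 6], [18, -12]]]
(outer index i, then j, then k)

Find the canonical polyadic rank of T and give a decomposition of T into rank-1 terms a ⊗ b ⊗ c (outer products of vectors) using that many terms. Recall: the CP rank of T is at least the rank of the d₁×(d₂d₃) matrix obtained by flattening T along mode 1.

rank(T) = 1

Lower bound: T ≠ 0 (e.g. T[0,0,0] = 6), so rank(T) ≥ 1.
Upper bound: if T = a ⊗ b ⊗ c then every fibre of T is a multiple of the corresponding factor, so read the factors off the fibres through the nonzero entry T[0,0,0] = 6.
The mode-1 fibre T[:,0,0] = [6, -9] gives a = [2, -3] (primitive direction); the mode-2 fibre T[0,:,0] = [6, -12] gives b = [1, -2]; then c[k] = T[0,0,k] / (a[0]·b[0]) = [6, -4] / 2 = [3, -2].
Expanding [2, -3] ⊗ [1, -2] ⊗ [3, -2] reproduces all 8 entries of T, so T = [2, -3] ⊗ [1, -2] ⊗ [3, -2] and rank(T) ≤ 1.
These bounds meet, so rank(T) = 1.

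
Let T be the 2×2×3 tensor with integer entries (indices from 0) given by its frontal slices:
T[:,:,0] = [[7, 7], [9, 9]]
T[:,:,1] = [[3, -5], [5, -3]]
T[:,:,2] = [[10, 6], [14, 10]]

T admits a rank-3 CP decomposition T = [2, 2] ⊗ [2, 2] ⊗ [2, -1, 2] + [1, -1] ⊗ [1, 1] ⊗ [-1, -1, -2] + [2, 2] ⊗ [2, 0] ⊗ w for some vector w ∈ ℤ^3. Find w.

Subtract the known terms from T to get the rank-1 residual R = [2, 2] ⊗ [2, 0] ⊗ w, so R[i,j,k] = a[i]·b[j]·w[k]. Pick indices with nonzero a[0]·b[0] = (2)·(2) = 4. Only the fibre through (0,0,·) is needed: R[0,0,:] = T[0,0,:] − Σₗ aₗ[0]bₗ[0]cₗ = [7, 3, 10] − (2)·(2)·[2, -1, 2] − (1)·(1)·[-1, -1, -2] = [0, 8, 4]. Then w[k] = R[0,0,k] / 4 for each k, giving w = [0, 8, 4] / 4 = [0, 2, 1].

w = [0, 2, 1]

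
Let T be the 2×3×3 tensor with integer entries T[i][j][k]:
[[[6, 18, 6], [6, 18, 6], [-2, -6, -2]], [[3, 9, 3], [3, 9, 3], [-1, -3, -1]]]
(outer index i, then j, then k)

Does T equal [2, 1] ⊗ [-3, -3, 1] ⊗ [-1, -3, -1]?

Reconstruct entrywise from the claimed factors. For example, T[0,0,2] = 6 and Σₗ aₗ[0]bₗ[0]cₗ[2] = (2)·(-3)·(-1) = 6; checking all 18 entries, every one matches. The claim holds.

Yes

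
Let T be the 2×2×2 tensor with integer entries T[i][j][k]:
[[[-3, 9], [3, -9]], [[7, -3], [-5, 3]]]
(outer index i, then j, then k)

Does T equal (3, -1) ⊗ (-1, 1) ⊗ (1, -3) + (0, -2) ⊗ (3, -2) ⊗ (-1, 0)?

Yes

Reconstruct entrywise from the claimed factors. For example, T[1,1,0] = -5 and Σₗ aₗ[1]bₗ[1]cₗ[0] = (-1)·(1)·(1) + (-2)·(-2)·(-1) = -5; checking all 8 entries, every one matches. The claim holds.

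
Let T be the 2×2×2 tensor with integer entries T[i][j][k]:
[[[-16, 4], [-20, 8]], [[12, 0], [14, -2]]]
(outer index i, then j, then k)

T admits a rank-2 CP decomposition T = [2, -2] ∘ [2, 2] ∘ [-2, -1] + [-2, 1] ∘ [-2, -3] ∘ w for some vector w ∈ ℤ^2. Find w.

w = [-2, 2]

Subtract the known terms from T to get the rank-1 residual R = [-2, 1] ∘ [-2, -3] ∘ w, so R[i,j,k] = a[i]·b[j]·w[k]. Pick indices with nonzero a[0]·b[0] = (-2)·(-2) = 4. Only the fibre through (0,0,·) is needed: R[0,0,:] = T[0,0,:] − Σₗ aₗ[0]bₗ[0]cₗ = [-16, 4] − (2)·(2)·[-2, -1] = [-8, 8]. Then w[k] = R[0,0,k] / 4 for each k, giving w = [-8, 8] / 4 = [-2, 2].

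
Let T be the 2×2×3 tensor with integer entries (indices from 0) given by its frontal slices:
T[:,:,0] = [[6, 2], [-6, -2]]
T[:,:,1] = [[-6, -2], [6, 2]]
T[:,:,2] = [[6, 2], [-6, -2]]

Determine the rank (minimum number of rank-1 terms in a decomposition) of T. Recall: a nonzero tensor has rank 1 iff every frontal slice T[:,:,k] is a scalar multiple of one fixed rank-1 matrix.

Lower bound: T ≠ 0 (e.g. T[0,0,0] = 6), so rank(T) ≥ 1.
Upper bound: the mode-1 fibre T[:,0,0] = [6, -6] gives a = [1, -1] (primitive direction); the mode-2 fibre T[0,:,0] = [6, 2] gives b = [3, 1]; then c[k] = T[0,0,k] / (a[0]·b[0]) = [6, -6, 6] / 3 = [2, -2, 2].
Expanding [1, -1] ⊗ [3, 1] ⊗ [2, -2, 2] reproduces all 12 entries of T, so T = [1, -1] ⊗ [3, 1] ⊗ [2, -2, 2] and rank(T) ≤ 1.
These bounds meet, so rank(T) = 1.

1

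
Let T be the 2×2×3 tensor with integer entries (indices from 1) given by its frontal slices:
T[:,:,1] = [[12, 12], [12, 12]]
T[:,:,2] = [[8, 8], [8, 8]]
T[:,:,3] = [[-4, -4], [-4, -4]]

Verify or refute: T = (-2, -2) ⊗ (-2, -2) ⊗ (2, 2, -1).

Reconstruct entry (1,1,1) from the claimed factors: Σₗ aₗ[1]bₗ[1]cₗ[1] = (-2)·(-2)·(2) = 8, but T[1,1,1] = 12. The claim is false.

No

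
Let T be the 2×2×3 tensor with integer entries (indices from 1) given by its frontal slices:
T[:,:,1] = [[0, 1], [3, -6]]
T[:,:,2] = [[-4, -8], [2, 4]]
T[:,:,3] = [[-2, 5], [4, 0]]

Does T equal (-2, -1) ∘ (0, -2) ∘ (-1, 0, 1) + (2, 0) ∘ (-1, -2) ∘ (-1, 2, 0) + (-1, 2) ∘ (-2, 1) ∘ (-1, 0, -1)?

Reconstruct entry (2,1,1) from the claimed factors: Σₗ aₗ[2]bₗ[1]cₗ[1] = (-1)·(0)·(-1) + (0)·(-1)·(-1) + (2)·(-2)·(-1) = 4, but T[2,1,1] = 3. The claim is false.

No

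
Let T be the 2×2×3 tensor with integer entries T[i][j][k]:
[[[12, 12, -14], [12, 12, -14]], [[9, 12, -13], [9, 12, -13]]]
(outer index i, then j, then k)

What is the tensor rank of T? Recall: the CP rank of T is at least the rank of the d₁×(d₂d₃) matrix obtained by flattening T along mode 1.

2

Lower bound: in the mode-1 unfolding of T (rows indexed by i, columns by (j,k)) the 2×2 minor on rows i ∈ {0, 1}, columns (j,k) ∈ {(0,0), (0,1)} is det [[12, 12], [9, 12]] = 36 ≠ 0, so that unfolding has rank ≥ 2 and hence rank(T) ≥ 2 (CP rank is at least every unfolding rank, though it can be larger).
Upper bound: T[:,j,:] = b[j]·M for every slice, with b = [1, 1] and M = [[12, 12, -14], [9, 12, -13]] (rows i, columns k).
Splitting M by its rows (i = 0, 1), M = [1, 0][12, 12, -14]ᵀ + [0, 1][9, 12, -13]ᵀ.
Hence T = [1, 0] ⊗ [1, 1] ⊗ [12, 12, -14] + [0, 1] ⊗ [1, 1] ⊗ [9, 12, -13], so rank(T) ≤ 2.
These bounds meet, so rank(T) = 2.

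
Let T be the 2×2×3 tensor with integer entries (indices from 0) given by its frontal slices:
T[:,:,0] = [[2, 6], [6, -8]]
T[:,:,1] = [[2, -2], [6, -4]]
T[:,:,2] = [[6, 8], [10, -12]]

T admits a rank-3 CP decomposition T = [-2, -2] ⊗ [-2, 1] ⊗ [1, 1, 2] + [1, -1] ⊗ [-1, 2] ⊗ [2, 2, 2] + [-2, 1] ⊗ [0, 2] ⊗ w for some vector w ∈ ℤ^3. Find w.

Subtract the known terms from T to get the rank-1 residual R = [-2, 1] ⊗ [0, 2] ⊗ w, so R[i,j,k] = a[i]·b[j]·w[k]. Pick indices with nonzero a[0]·b[1] = (-2)·(2) = -4. Only the fibre through (0,1,·) is needed: R[0,1,:] = T[0,1,:] − Σₗ aₗ[0]bₗ[1]cₗ = [6, -2, 8] − (-2)·(1)·[1, 1, 2] − (1)·(2)·[2, 2, 2] = [4, -4, 8]. Then w[k] = R[0,1,k] / -4 for each k, giving w = [4, -4, 8] / -4 = [-1, 1, -2].

w = [-1, 1, -2]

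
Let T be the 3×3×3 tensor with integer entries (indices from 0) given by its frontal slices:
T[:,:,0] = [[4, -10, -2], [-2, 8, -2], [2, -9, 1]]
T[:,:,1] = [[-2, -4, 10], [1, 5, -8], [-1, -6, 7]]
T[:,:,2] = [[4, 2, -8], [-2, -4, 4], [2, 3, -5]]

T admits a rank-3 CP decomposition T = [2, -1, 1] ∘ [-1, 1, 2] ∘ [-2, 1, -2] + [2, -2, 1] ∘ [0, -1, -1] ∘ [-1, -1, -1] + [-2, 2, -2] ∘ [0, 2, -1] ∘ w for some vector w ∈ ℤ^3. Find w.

w = [2, 2, -1]

Subtract the known terms from T to get the rank-1 residual R = [-2, 2, -2] ∘ [0, 2, -1] ∘ w, so R[i,j,k] = a[i]·b[j]·w[k]. Pick indices with nonzero a[0]·b[1] = (-2)·(2) = -4. Only the fibre through (0,1,·) is needed: R[0,1,:] = T[0,1,:] − Σₗ aₗ[0]bₗ[1]cₗ = [-10, -4, 2] − (2)·(1)·[-2, 1, -2] − (2)·(-1)·[-1, -1, -1] = [-8, -8, 4]. Then w[k] = R[0,1,k] / -4 for each k, giving w = [-8, -8, 4] / -4 = [2, 2, -1].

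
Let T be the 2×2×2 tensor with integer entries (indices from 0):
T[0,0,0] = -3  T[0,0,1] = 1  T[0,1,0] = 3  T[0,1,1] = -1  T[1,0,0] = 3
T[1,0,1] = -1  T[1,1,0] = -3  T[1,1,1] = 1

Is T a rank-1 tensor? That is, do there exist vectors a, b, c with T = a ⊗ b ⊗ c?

The mode-1 fibre T[:,0,0] = [-3, 3] gives a = (1, -1) (primitive direction); the mode-2 fibre T[0,:,0] = [-3, 3] gives b = (1, -1); then c[k] = T[0,0,k] / (a[0]·b[0]) = [-3, 1] / 1 = (-3, 1).
Expanding (1, -1) ⊗ (1, -1) ⊗ (-3, 1) reproduces all 8 entries of T, so T = (1, -1) ⊗ (1, -1) ⊗ (-3, 1) and rank(T) ≤ 1.
Equivalently every frontal slice T[:,:,k] is c[k] times the rank-1 matrix (1, -1) ⊗ (1, -1). So T has rank 1 (it is nonzero).

Yes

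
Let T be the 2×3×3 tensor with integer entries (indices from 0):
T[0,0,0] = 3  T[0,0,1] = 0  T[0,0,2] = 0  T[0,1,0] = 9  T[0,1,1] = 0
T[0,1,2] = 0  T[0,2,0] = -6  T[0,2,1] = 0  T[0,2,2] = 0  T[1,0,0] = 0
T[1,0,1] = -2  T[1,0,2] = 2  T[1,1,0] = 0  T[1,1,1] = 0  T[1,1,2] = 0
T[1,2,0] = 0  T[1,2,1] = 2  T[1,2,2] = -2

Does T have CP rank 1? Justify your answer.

The mode-2 unfolding of T (rows indexed by j, columns by (i,k) = (0,0), (0,1), (0,2), (1,0), (1,1), (1,2)) is [[3, 0, 0, 0, -2, 2], [9, 0, 0, 0, 0, 0], [-6, 0, 0, 0, 2, -2]].
There the 2×2 minor on rows j ∈ {0, 1}, columns (i,k) ∈ {(0,0), (1,1)} is det [[3, -2], [9, 0]] = 18 ≠ 0, so this unfolding has rank ≥ 2; CP rank is at least every unfolding rank, so rank(T) ≥ 2.
In particular rank(T) ≥ 2 > 1, so T is not rank-1.

No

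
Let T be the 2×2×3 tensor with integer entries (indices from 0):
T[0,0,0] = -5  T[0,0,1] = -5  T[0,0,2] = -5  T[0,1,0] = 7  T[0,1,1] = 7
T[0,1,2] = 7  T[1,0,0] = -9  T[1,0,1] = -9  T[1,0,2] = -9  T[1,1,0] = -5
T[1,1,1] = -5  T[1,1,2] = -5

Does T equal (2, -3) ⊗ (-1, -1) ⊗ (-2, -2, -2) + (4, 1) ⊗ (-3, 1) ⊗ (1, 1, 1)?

Reconstruct entry (0,0,0) from the claimed factors: Σₗ aₗ[0]bₗ[0]cₗ[0] = (2)·(-1)·(-2) + (4)·(-3)·(1) = -8, but T[0,0,0] = -5. The claim is false.

No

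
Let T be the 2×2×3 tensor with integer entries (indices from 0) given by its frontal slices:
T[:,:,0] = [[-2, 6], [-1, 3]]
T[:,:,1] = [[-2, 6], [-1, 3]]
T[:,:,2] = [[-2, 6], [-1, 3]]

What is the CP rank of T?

Lower bound: T ≠ 0 (e.g. T[0,0,0] = -2), so rank(T) ≥ 1.
Upper bound: if T = a ⊗ b ⊗ c then every fibre of T is a multiple of the corresponding factor, so read the factors off the fibres through the nonzero entry T[0,0,0] = -2.
The mode-1 fibre T[:,0,0] = [-2, -1] gives a = [2, 1] (primitive direction); the mode-2 fibre T[0,:,0] = [-2, 6] gives b = [1, -3]; then c[k] = T[0,0,k] / (a[0]·b[0]) = [-2, -2, -2] / 2 = [-1, -1, -1].
Expanding [2, 1] ⊗ [1, -3] ⊗ [-1, -1, -1] reproduces all 12 entries of T, so T = [2, 1] ⊗ [1, -3] ⊗ [-1, -1, -1] and rank(T) ≤ 1.
These bounds meet, so rank(T) = 1.

1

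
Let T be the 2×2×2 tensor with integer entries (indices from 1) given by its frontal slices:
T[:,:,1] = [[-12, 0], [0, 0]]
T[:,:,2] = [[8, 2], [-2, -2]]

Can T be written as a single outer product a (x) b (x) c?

The mode-3 unfolding of T (rows indexed by k, columns by (i,j) = (1,1), (1,2), (2,1), (2,2)) is [[-12, 0, 0, 0], [8, 2, -2, -2]].
There the 2×2 minor on rows k ∈ {1, 2}, columns (i,j) ∈ {(1,1), (1,2)} is det [[-12, 0], [8, 2]] = -24 ≠ 0, so this unfolding has rank ≥ 2; CP rank is at least every unfolding rank, so rank(T) ≥ 2.
In particular rank(T) ≥ 2 > 1, so T is not rank-1.

No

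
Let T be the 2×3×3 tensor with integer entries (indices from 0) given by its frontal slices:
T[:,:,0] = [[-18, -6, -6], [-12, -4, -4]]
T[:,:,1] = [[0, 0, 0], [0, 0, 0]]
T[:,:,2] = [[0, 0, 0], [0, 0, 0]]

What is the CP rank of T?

Lower bound: T ≠ 0 (e.g. T[0,0,0] = -18), so rank(T) ≥ 1.
Upper bound: if T = a (x) b (x) c then every fibre of T is a multiple of the corresponding factor, so read the factors off the fibres through the nonzero entry T[0,0,0] = -18.
The mode-1 fibre T[:,0,0] = [-18, -12] gives a = [3, 2] (primitive direction); the mode-2 fibre T[0,:,0] = [-18, -6, -6] gives b = [3, 1, 1]; then c[k] = T[0,0,k] / (a[0]·b[0]) = [-18, 0, 0] / 9 = [-2, 0, 0].
Expanding [3, 2] (x) [3, 1, 1] (x) [-2, 0, 0] reproduces all 18 entries of T, so T = [3, 2] (x) [3, 1, 1] (x) [-2, 0, 0] and rank(T) ≤ 1.
These bounds meet, so rank(T) = 1.
Check entry T[1,1,0] = -4: (2)·(1)·(-2) = -4.

1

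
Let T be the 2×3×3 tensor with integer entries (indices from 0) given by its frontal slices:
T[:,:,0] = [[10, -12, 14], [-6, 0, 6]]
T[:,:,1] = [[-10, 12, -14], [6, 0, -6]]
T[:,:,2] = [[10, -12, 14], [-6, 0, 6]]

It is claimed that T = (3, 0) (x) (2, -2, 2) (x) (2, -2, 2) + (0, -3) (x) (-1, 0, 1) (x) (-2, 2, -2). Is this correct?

Reconstruct entry (0,0,0) from the claimed factors: Σₗ aₗ[0]bₗ[0]cₗ[0] = (3)·(2)·(2) + (0)·(-1)·(-2) = 12, but T[0,0,0] = 10. The claim is false.

No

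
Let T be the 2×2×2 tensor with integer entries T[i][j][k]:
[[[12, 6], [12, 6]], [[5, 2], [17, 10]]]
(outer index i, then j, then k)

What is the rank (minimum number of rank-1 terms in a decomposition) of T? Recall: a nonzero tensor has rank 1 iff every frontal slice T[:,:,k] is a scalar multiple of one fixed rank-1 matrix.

Lower bound: in the mode-2 unfolding of T (rows indexed by j, columns by (i,k)) the 2×2 minor on rows j ∈ {0, 1}, columns (i,k) ∈ {(0,0), (1,0)} is det [[12, 5], [12, 17]] = 144 ≠ 0, so that unfolding has rank ≥ 2 and hence rank(T) ≥ 2 (CP rank is at least every unfolding rank, though it can be larger).
Upper bound: with S_k = T[:,:,k], the two rank-1 terms a₁b₁ᵀ, a₂b₂ᵀ are the rank-1 members of the pencil x·S₀ + y·S₁.
det(x·S₀ + y·S₁) is 144·x² + 168·xy + 48·y² = 24·(3·x + 2·y)(2·x + y), vanishing at (x:y) = (2:-3) and (1:-2).
M₁ = 2·S₀ − 3·S₁ = [[6, 6], [4, 4]] = 2·[3, 2][1, 1]ᵀ and M₂ = S₀ − 2·S₁ = [[0, 0], [1, -3]] = [0, 1][1, -3]ᵀ, so take a₁ = [3, 2], b₁ = [1, 1], a₂ = [0, 1], b₂ = [1, -3].
Each slice is an integer combination of E₁ = a₁b₁ᵀ and E₂ = a₂b₂ᵀ: S₀ = 4·E₁ − 3·E₂, S₁ = 2·E₁ − 2·E₂; reading off coefficients, c₁ = [4, 2] and c₂ = [-3, -2].
Hence T = [3, 2] (x) [1, 1] (x) [4, 2] + [0, 1] (x) [1, -3] (x) [-3, -2], so rank(T) ≤ 2.
These bounds meet, so rank(T) = 2.

2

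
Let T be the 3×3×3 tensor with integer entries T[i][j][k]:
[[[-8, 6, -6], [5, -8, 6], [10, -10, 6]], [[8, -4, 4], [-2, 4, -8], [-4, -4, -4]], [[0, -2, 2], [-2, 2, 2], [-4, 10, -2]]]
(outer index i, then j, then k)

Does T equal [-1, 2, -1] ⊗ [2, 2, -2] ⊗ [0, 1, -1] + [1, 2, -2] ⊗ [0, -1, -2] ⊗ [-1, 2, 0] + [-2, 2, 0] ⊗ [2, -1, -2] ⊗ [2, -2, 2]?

Yes

Reconstruct entrywise from the claimed factors. For example, T[0,0,0] = -8 and Σₗ aₗ[0]bₗ[0]cₗ[0] = (-1)·(2)·(0) + (1)·(0)·(-1) + (-2)·(2)·(2) = -8; checking all 27 entries, every one matches. The claim holds.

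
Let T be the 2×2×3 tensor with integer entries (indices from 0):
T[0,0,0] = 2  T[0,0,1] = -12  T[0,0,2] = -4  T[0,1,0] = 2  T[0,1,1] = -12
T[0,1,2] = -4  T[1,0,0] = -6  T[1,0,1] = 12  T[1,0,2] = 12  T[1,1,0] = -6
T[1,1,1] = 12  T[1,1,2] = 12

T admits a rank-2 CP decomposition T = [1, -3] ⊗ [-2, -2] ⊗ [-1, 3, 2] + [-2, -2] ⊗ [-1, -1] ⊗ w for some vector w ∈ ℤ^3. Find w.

Subtract the known terms from T to get the rank-1 residual R = [-2, -2] ⊗ [-1, -1] ⊗ w, so R[i,j,k] = a[i]·b[j]·w[k]. Pick indices with nonzero a[0]·b[0] = (-2)·(-1) = 2. Only the fibre through (0,0,·) is needed: R[0,0,:] = T[0,0,:] − Σₗ aₗ[0]bₗ[0]cₗ = [2, -12, -4] − (1)·(-2)·[-1, 3, 2] = [0, -6, 0]. Then w[k] = R[0,0,k] / 2 for each k, giving w = [0, -6, 0] / 2 = [0, -3, 0].

w = [0, -3, 0]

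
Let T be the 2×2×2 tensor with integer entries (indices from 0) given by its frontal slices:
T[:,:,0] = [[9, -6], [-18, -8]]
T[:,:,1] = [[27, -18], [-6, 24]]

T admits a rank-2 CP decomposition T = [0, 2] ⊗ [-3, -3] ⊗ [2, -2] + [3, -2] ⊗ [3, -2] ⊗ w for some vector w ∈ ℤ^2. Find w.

Subtract the known terms from T to get the rank-1 residual R = [3, -2] ⊗ [3, -2] ⊗ w, so R[i,j,k] = a[i]·b[j]·w[k]. Pick indices with nonzero a[0]·b[0] = (3)·(3) = 9. Only the fibre through (0,0,·) is needed: R[0,0,:] = T[0,0,:] − Σₗ aₗ[0]bₗ[0]cₗ = [9, 27] − (0)·(-3)·[2, -2] = [9, 27]. Then w[k] = R[0,0,k] / 9 for each k, giving w = [9, 27] / 9 = [1, 3].

w = [1, 3]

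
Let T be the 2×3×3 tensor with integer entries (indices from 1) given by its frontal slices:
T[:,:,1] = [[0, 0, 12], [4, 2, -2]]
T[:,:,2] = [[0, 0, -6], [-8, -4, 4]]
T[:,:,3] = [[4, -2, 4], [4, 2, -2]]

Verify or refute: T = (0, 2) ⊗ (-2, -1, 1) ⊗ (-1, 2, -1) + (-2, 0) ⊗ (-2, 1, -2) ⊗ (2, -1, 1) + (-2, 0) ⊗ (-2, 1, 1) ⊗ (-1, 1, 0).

Reconstruct entry (1,1,1) from the claimed factors: Σₗ aₗ[1]bₗ[1]cₗ[1] = (0)·(-2)·(-1) + (-2)·(-2)·(2) + (-2)·(-2)·(-1) = 4, but T[1,1,1] = 0. The claim is false.

No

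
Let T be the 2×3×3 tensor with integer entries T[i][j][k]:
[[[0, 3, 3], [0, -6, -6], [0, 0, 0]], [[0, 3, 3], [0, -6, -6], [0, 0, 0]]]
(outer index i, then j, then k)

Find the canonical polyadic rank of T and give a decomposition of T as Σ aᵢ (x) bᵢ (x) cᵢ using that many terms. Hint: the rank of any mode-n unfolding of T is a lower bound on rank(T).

rank(T) = 1

Lower bound: T ≠ 0 (e.g. T[0,0,1] = 3), so rank(T) ≥ 1.
Upper bound: if T = a (x) b (x) c then every fibre of T is a multiple of the corresponding factor, so read the factors off the fibres through the nonzero entry T[0,0,1] = 3.
The mode-1 fibre T[:,0,1] = [3, 3] gives a = [1, 1] (primitive direction); the mode-2 fibre T[0,:,1] = [3, -6, 0] gives b = [1, -2, 0]; then c[k] = T[0,0,k] / (a[0]·b[0]) = [0, 3, 3] / 1 = [0, 3, 3].
Expanding [1, 1] (x) [1, -2, 0] (x) [0, 3, 3] reproduces all 18 entries of T, so T = [1, 1] (x) [1, -2, 0] (x) [0, 3, 3] and rank(T) ≤ 1.
These bounds meet, so rank(T) = 1.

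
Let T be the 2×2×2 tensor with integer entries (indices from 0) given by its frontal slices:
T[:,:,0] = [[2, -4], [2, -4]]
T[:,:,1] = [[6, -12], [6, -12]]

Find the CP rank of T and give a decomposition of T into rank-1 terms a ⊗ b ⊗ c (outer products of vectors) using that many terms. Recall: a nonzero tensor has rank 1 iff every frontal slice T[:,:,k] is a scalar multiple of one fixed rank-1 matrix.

Lower bound: T ≠ 0 (e.g. T[0,0,0] = 2), so rank(T) ≥ 1.
Upper bound: if T = a ⊗ b ⊗ c then every fibre of T is a multiple of the corresponding factor, so read the factors off the fibres through the nonzero entry T[0,0,0] = 2.
The mode-1 fibre T[:,0,0] = [2, 2] gives a = [1, 1] (primitive direction); the mode-2 fibre T[0,:,0] = [2, -4] gives b = [1, -2]; then c[k] = T[0,0,k] / (a[0]·b[0]) = [2, 6] / 1 = [2, 6].
Expanding [1, 1] ⊗ [1, -2] ⊗ [2, 6] reproduces all 8 entries of T, so T = [1, 1] ⊗ [1, -2] ⊗ [2, 6] and rank(T) ≤ 1.
These bounds meet, so rank(T) = 1.

rank(T) = 1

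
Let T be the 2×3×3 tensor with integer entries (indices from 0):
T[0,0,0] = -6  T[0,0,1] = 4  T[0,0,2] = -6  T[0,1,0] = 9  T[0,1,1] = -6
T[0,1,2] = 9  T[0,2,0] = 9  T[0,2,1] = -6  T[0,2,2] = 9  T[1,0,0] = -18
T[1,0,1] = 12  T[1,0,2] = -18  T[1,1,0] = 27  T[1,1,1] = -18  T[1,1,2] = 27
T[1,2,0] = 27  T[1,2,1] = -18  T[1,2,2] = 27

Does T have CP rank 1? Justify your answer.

Yes

The mode-1 fibre T[:,0,0] = [-6, -18] gives a = [1, 3] (primitive direction); the mode-2 fibre T[0,:,0] = [-6, 9, 9] gives b = [2, -3, -3]; then c[k] = T[0,0,k] / (a[0]·b[0]) = [-6, 4, -6] / 2 = [-3, 2, -3].
Expanding [1, 3] ⊗ [2, -3, -3] ⊗ [-3, 2, -3] reproduces all 18 entries of T, so T = [1, 3] ⊗ [2, -3, -3] ⊗ [-3, 2, -3] and rank(T) ≤ 1.
Equivalently every frontal slice T[:,:,k] is c[k] times the rank-1 matrix [1, 3] ⊗ [2, -3, -3]. So T has rank 1 (it is nonzero).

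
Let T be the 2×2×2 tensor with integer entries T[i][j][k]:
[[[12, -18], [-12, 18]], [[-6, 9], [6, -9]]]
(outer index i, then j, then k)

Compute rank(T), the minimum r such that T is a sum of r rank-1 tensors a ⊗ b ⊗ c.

1

Lower bound: T ≠ 0 (e.g. T[0,0,0] = 12), so rank(T) ≥ 1.
Upper bound: if T = a ⊗ b ⊗ c then every fibre of T is a multiple of the corresponding factor, so read the factors off the fibres through the nonzero entry T[0,0,0] = 12.
The mode-1 fibre T[:,0,0] = [12, -6] gives a = [2, -1] (primitive direction); the mode-2 fibre T[0,:,0] = [12, -12] gives b = [1, -1]; then c[k] = T[0,0,k] / (a[0]·b[0]) = [12, -18] / 2 = [6, -9].
Expanding [2, -1] ⊗ [1, -1] ⊗ [6, -9] reproduces all 8 entries of T, so T = [2, -1] ⊗ [1, -1] ⊗ [6, -9] and rank(T) ≤ 1.
These bounds meet, so rank(T) = 1.
Check entry T[0,1,1] = 18: (2)·(-1)·(-9) = 18.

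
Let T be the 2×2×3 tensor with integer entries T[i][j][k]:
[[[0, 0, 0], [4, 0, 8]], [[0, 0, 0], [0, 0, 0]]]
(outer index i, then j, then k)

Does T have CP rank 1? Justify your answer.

The mode-1 fibre T[:,1,0] = [4, 0] gives a = [1, 0] (primitive direction); the mode-2 fibre T[0,:,0] = [0, 4] gives b = [0, 1]; then c[k] = T[0,1,k] / (a[0]·b[1]) = [4, 0, 8] / 1 = [4, 0, 8].
Expanding [1, 0] ∘ [0, 1] ∘ [4, 0, 8] reproduces all 12 entries of T, so T = [1, 0] ∘ [0, 1] ∘ [4, 0, 8] and rank(T) ≤ 1.
Equivalently every frontal slice T[:,:,k] is c[k] times the rank-1 matrix [1, 0] ∘ [0, 1]. So T has rank 1 (it is nonzero).

Yes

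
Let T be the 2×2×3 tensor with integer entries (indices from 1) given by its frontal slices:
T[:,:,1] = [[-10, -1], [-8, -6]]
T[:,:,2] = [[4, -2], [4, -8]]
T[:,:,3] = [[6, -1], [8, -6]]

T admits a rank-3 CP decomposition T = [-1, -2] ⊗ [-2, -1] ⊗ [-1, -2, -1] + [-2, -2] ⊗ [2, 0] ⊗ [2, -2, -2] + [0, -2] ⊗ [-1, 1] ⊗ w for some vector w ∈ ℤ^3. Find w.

w = [2, 2, 2]

Subtract the known terms from T to get the rank-1 residual R = [0, -2] ⊗ [-1, 1] ⊗ w, so R[i,j,k] = a[i]·b[j]·w[k]. Pick indices with nonzero a[2]·b[1] = (-2)·(-1) = 2. Only the fibre through (2,1,·) is needed: R[2,1,:] = T[2,1,:] − Σₗ aₗ[2]bₗ[1]cₗ = [-8, 4, 8] − (-2)·(-2)·[-1, -2, -1] − (-2)·(2)·[2, -2, -2] = [4, 4, 4]. Then w[k] = R[2,1,k] / 2 for each k, giving w = [4, 4, 4] / 2 = [2, 2, 2].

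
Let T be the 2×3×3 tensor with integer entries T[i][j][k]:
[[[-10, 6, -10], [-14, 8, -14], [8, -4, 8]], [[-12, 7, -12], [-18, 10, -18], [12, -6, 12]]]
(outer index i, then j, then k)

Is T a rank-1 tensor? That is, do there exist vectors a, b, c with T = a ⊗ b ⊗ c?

No

The mode-1 unfolding of T (rows indexed by i, columns by (j,k) = (0,0), (0,1), (0,2), (1,0), (1,1), (1,2), (2,0), (2,1), (2,2)) is [[-10, 6, -10, -14, 8, -14, 8, -4, 8], [-12, 7, -12, -18, 10, -18, 12, -6, 12]].
There the 2×2 minor on rows i ∈ {0, 1}, columns (j,k) ∈ {(0,0), (0,1)} is det [[-10, 6], [-12, 7]] = 2 ≠ 0, so this unfolding has rank ≥ 2; CP rank is at least every unfolding rank, so rank(T) ≥ 2.
In particular rank(T) ≥ 2 > 1, so T is not rank-1.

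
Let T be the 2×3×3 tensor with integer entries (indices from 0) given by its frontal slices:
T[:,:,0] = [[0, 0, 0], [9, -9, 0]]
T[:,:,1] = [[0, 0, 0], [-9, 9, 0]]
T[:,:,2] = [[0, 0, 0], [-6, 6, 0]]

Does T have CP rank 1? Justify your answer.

Yes

If T = a ⊗ b ⊗ c then every fibre of T is a multiple of the corresponding factor, so read the factors off the fibres through the nonzero entry T[1,0,0] = 9.
The mode-1 fibre T[:,0,0] = [0, 9] gives a = (0, 1) (primitive direction); the mode-2 fibre T[1,:,0] = [9, -9, 0] gives b = (1, -1, 0); then c[k] = T[1,0,k] / (a[1]·b[0]) = [9, -9, -6] / 1 = (9, -9, -6).
Expanding (0, 1) ⊗ (1, -1, 0) ⊗ (9, -9, -6) reproduces all 18 entries of T, so T = (0, 1) ⊗ (1, -1, 0) ⊗ (9, -9, -6) and rank(T) ≤ 1.
Equivalently every frontal slice T[:,:,k] is c[k] times the rank-1 matrix (0, 1) ⊗ (1, -1, 0). So T has rank 1 (it is nonzero).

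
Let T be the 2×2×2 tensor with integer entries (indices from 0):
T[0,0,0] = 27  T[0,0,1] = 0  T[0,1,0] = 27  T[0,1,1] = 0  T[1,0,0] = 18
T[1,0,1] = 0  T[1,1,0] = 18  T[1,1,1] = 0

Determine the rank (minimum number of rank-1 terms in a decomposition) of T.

Lower bound: T ≠ 0 (e.g. T[0,0,0] = 27), so rank(T) ≥ 1.
Upper bound: if T = a (x) b (x) c then every fibre of T is a multiple of the corresponding factor, so read the factors off the fibres through the nonzero entry T[0,0,0] = 27.
The mode-1 fibre T[:,0,0] = [27, 18] gives a = [3, 2] (primitive direction); the mode-2 fibre T[0,:,0] = [27, 27] gives b = [1, 1]; then c[k] = T[0,0,k] / (a[0]·b[0]) = [27, 0] / 3 = [9, 0].
Expanding [3, 2] (x) [1, 1] (x) [9, 0] reproduces all 8 entries of T, so T = [3, 2] (x) [1, 1] (x) [9, 0] and rank(T) ≤ 1.
These bounds meet, so rank(T) = 1.

1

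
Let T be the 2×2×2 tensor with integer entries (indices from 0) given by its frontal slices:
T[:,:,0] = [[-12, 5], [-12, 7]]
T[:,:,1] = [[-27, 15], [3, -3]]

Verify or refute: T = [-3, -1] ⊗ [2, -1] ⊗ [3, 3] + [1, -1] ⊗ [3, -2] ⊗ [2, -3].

Yes

Reconstruct entrywise from the claimed factors. For example, T[0,0,0] = -12 and Σₗ aₗ[0]bₗ[0]cₗ[0] = (-3)·(2)·(3) + (1)·(3)·(2) = -12; checking all 8 entries, every one matches. The claim holds.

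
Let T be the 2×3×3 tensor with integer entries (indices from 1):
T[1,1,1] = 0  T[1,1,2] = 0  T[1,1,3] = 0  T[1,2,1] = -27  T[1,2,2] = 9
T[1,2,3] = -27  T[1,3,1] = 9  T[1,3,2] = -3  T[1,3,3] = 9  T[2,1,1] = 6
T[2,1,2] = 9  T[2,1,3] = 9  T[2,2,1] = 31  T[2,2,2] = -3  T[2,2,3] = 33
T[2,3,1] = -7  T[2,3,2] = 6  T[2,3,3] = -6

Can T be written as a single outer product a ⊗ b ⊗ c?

No

The mode-2 unfolding of T (rows indexed by j, columns by (i,k) = (1,1), (1,2), (1,3), (2,1), (2,2), (2,3)) is [[0, 0, 0, 6, 9, 9], [-27, 9, -27, 31, -3, 33], [9, -3, 9, -7, 6, -6]].
There the 2×2 minor on rows j ∈ {1, 2}, columns (i,k) ∈ {(1,1), (2,1)} is det [[0, 6], [-27, 31]] = 162 ≠ 0, so this unfolding has rank ≥ 2; CP rank is at least every unfolding rank, so rank(T) ≥ 2.
In particular rank(T) ≥ 2 > 1, so T is not rank-1.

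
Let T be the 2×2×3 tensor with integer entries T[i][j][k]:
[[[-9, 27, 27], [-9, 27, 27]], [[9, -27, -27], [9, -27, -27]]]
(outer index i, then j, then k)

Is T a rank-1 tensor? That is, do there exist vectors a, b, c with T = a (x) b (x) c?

Yes

If T = a (x) b (x) c then every fibre of T is a multiple of the corresponding factor, so read the factors off the fibres through the nonzero entry T[0,0,0] = -9.
The mode-1 fibre T[:,0,0] = [-9, 9] gives a = [1, -1] (primitive direction); the mode-2 fibre T[0,:,0] = [-9, -9] gives b = [1, 1]; then c[k] = T[0,0,k] / (a[0]·b[0]) = [-9, 27, 27] / 1 = [-9, 27, 27].
Expanding [1, -1] (x) [1, 1] (x) [-9, 27, 27] reproduces all 12 entries of T, so T = [1, -1] (x) [1, 1] (x) [-9, 27, 27] and rank(T) ≤ 1.
Equivalently every frontal slice T[:,:,k] is c[k] times the rank-1 matrix [1, -1] (x) [1, 1]. So T has rank 1 (it is nonzero).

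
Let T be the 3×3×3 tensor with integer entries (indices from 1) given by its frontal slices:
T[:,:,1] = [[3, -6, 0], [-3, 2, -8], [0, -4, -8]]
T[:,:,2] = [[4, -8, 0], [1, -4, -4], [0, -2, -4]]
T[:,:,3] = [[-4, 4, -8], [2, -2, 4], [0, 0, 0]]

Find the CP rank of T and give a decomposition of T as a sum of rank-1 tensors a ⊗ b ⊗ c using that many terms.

rank(T) = 3

Lower bound: the mode-1 unfolding of T (rows indexed by i, columns by (j,k) = (1,1), (1,2), (1,3), (2,1), (2,2), (2,3), (3,1), (3,2), (3,3)) is [[3, 4, -4, -6, -8, 4, 0, 0, -8], [-3, 1, 2, 2, -4, -2, -8, -4, 4], [0, 0, 0, -4, -2, 0, -8, -4, 0]].
There the 3×3 minor on rows i ∈ {1, 2, 3}, columns (j,k) ∈ {(1,1), (1,2), (2,1)} is det [[3, 4, -6], [-3, 1, 2], [0, 0, -4]] = -60 ≠ 0, so this unfolding has rank ≥ 3; CP rank is at least every unfolding rank, so rank(T) ≥ 3. (Flattening ranks never certify an upper bound on CP rank; for that we must actually write T with 3 rank-1 terms.)
Upper bound: T is a sum of 3 rank-1 terms, T = [1, 1, 0] ⊗ [1, -2, 0] ⊗ [-1, 2, 0] + [2, -1, 0] ⊗ [1, -1, 2] ⊗ [2, 1, -2] + [2, 1, 2] ⊗ [0, 1, 2] ⊗ [-2, -1, 0] (one valid choice — decompositions are not unique — normalised so each a, b is primitive with positive first nonzero entry; check it by expanding all entries), so rank(T) ≤ 3.
These bounds meet, so rank(T) = 3.
Check entry T[3,2,2] = -2: (0)·(-2)·(2) + (0)·(-1)·(1) + (2)·(1)·(-1) = -2.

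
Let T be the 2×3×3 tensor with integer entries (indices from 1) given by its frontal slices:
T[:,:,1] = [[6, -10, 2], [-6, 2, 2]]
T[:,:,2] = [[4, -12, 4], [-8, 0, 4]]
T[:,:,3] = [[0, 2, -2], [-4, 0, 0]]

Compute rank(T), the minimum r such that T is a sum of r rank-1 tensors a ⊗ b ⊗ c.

3

Lower bound: the mode-2 unfolding of T (rows indexed by j, columns by (i,k) = (1,1), (1,2), (1,3), (2,1), (2,2), (2,3)) is [[6, 4, 0, -6, -8, -4], [-10, -12, 2, 2, 0, 0], [2, 4, -2, 2, 4, 0]].
There the 3×3 minor on rows j ∈ {1, 2, 3}, columns (i,k) ∈ {(1,1), (1,2), (1,3)} is det [[6, 4, 0], [-10, -12, 2], [2, 4, -2]] = 32 ≠ 0, so this unfolding has rank ≥ 3; CP rank is at least every unfolding rank, so rank(T) ≥ 3. (Flattening ranks never certify an upper bound on CP rank; for that we must actually write T with 3 rank-1 terms.)
Upper bound: T is a sum of 3 rank-1 terms, T = (1, 1) ⊗ (1, 1, -1) ⊗ (-2, -4, 4) + (1, 2) ⊗ (2, 1, -1) ⊗ (0, 0, -2) + (2, -1) ⊗ (1, -1, 0) ⊗ (4, 4, 0) (written with every a and b primitive with positive leading entry and the scale carried by c; CP decompositions are not unique, and this one is verified by expanding entrywise), so rank(T) ≤ 3.
These bounds meet, so rank(T) = 3.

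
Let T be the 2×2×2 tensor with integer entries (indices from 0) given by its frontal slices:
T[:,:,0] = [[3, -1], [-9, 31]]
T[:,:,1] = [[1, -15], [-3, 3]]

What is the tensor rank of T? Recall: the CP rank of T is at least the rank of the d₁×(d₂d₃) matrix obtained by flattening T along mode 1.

2

Lower bound: the mode-1 unfolding of T (rows indexed by i, columns by (j,k) = (0,0), (0,1), (1,0), (1,1)) is [[3, 1, -1, -15], [-9, -3, 31, 3]].
There the 2×2 minor on rows i ∈ {0, 1}, columns (j,k) ∈ {(0,0), (1,0)} is det [[3, -1], [-9, 31]] = 84 ≠ 0, so this unfolding has rank ≥ 2; CP rank is at least every unfolding rank, so rank(T) ≥ 2. (This is only a lower bound: in general the CP rank may exceed every unfolding rank, so we still need to exhibit 2 rank-1 terms summing to T.)
Upper bound — finding two terms. Write S_k = T[:,:,k] for the frontal slices: S₀ = [[3, -1], [-9, 31]], S₁ = [[1, -15], [-3, 3]].
If T = a₁ ⊗ b₁ ⊗ c₁ + a₂ ⊗ b₂ ⊗ c₂ then each S_k = c₁[k]·a₁b₁ᵀ + c₂[k]·a₂b₂ᵀ. S₀ and S₁ are linearly independent, so a₁b₁ᵀ and a₂b₂ᵀ must span the same plane of matrices: they are the rank-1 matrices of the form x·S₀ + y·S₁.
det(x·S₀ + y·S₁) is 84·x² − 98·xy − 42·y² = 14·(2·x − 3·y)(3·x + y), vanishing at (x:y) = (3:2) and (1:-3).
M₁ = 3·S₀ + 2·S₁ = [[11, -33], [-33, 99]] = 11·[1, -3][1, -3]ᵀ and M₂ = S₀ − 3·S₁ = [[0, 44], [0, 22]] = 22·[2, 1][0, 1]ᵀ, so take a₁ = [1, -3], b₁ = [1, -3], a₂ = [2, 1], b₂ = [0, 1].
Each slice is an integer combination of E₁ = a₁b₁ᵀ and E₂ = a₂b₂ᵀ: S₀ = 3·E₁ + 4·E₂, S₁ = E₁ − 6·E₂; reading off coefficients, c₁ = [3, 1] and c₂ = [4, -6].
Hence T = [1, -3] ⊗ [1, -3] ⊗ [3, 1] + [2, 1] ⊗ [0, 1] ⊗ [4, -6], so rank(T) ≤ 2.
These bounds meet, so rank(T) = 2.
Check entry T[1,1,0] = 31: (-3)·(-3)·(3) + (1)·(1)·(4) = 31.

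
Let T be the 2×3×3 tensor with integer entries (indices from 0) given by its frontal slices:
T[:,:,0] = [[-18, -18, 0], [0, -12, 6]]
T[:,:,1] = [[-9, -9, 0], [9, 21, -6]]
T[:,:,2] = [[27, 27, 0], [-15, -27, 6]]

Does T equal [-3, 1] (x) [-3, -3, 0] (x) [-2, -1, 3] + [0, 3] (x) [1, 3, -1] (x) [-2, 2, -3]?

Reconstruct entry (1,0,2) from the claimed factors: Σₗ aₗ[1]bₗ[0]cₗ[2] = (1)·(-3)·(3) + (3)·(1)·(-3) = -18, but T[1,0,2] = -15. The claim is false.

No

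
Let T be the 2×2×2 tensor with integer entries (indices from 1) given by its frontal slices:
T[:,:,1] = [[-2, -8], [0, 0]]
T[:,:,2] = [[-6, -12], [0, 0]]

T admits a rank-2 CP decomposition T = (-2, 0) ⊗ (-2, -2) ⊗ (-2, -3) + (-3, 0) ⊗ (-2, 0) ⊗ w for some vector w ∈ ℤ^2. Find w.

w = (1, 1)

Subtract the known terms from T to get the rank-1 residual R = (-3, 0) ⊗ (-2, 0) ⊗ w, so R[i,j,k] = a[i]·b[j]·w[k]. Pick indices with nonzero a[1]·b[1] = (-3)·(-2) = 6. Only the fibre through (1,1,·) is needed: R[1,1,:] = T[1,1,:] − Σₗ aₗ[1]bₗ[1]cₗ = [-2, -6] − (-2)·(-2)·(-2, -3) = [6, 6]. Then w[k] = R[1,1,k] / 6 for each k, giving w = [6, 6] / 6 = (1, 1).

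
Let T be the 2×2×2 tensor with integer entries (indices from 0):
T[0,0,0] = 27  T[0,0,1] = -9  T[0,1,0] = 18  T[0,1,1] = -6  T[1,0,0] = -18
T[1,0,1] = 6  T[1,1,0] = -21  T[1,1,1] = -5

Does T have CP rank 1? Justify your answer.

No

The mode-2 unfolding of T (rows indexed by j, columns by (i,k) = (0,0), (0,1), (1,0), (1,1)) is [[27, -9, -18, 6], [18, -6, -21, -5]].
There the 2×2 minor on rows j ∈ {0, 1}, columns (i,k) ∈ {(0,0), (1,0)} is det [[27, -18], [18, -21]] = -243 ≠ 0, so this unfolding has rank ≥ 2; CP rank is at least every unfolding rank, so rank(T) ≥ 2.
In particular rank(T) ≥ 2 > 1, so T is not rank-1.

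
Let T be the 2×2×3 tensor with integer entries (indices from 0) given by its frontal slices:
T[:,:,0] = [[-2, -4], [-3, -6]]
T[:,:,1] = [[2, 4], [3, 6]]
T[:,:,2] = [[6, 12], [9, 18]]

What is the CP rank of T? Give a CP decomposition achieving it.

Lower bound: T ≠ 0 (e.g. T[0,0,0] = -2), so rank(T) ≥ 1.
Upper bound: if T = a (x) b (x) c then every fibre of T is a multiple of the corresponding factor, so read the factors off the fibres through the nonzero entry T[0,0,0] = -2.
The mode-1 fibre T[:,0,0] = [-2, -3] gives a = [2, 3] (primitive direction); the mode-2 fibre T[0,:,0] = [-2, -4] gives b = [1, 2]; then c[k] = T[0,0,k] / (a[0]·b[0]) = [-2, 2, 6] / 2 = [-1, 1, 3].
Expanding [2, 3] (x) [1, 2] (x) [-1, 1, 3] reproduces all 12 entries of T, so T = [2, 3] (x) [1, 2] (x) [-1, 1, 3] and rank(T) ≤ 1.
These bounds meet, so rank(T) = 1.

rank(T) = 1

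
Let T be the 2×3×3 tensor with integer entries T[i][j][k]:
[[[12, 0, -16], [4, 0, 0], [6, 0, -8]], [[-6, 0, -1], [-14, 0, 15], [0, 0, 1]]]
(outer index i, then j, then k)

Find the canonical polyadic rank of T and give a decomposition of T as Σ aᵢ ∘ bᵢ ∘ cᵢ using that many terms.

Lower bound: the mode-2 unfolding of T (rows indexed by j, columns by (i,k) = (0,0), (0,1), (0,2), (1,0), (1,1), (1,2)) is [[12, 0, -16, -6, 0, -1], [4, 0, 0, -14, 0, 15], [6, 0, -8, 0, 0, 1]].
There the 3×3 minor on rows j ∈ {0, 1, 2}, columns (i,k) ∈ {(0,0), (0,2), (1,0)} is det [[12, -16, -6], [4, 0, -14], [6, -8, 0]] = 192 ≠ 0, so this unfolding has rank ≥ 3; CP rank is at least every unfolding rank, so rank(T) ≥ 3. (This is only a lower bound: in general the CP rank may exceed every unfolding rank, so we still need to exhibit 3 rank-1 terms summing to T.)
Upper bound: T is a sum of 3 rank-1 terms, T = [0, 1] ∘ [1, 1, -1] ∘ [-2, 0, -1] + [1, -1] ∘ [2, 2, 1] ∘ [4, 0, -4] + [1, 1] ∘ [2, -2, 1] ∘ [2, 0, -4] (written with every a and b primitive with positive leading entry and the scale carried by c; CP decompositions are not unique, and this one is verified by expanding entrywise), so rank(T) ≤ 3.
These bounds meet, so rank(T) = 3.

rank(T) = 3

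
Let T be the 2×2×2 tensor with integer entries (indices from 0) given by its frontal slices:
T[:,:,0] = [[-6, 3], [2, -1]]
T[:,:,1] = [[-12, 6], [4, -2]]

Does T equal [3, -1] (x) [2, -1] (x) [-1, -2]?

Reconstruct entrywise from the claimed factors. For example, T[0,0,1] = -12 and Σₗ aₗ[0]bₗ[0]cₗ[1] = (3)·(2)·(-2) = -12; checking all 8 entries, every one matches. The claim holds.

Yes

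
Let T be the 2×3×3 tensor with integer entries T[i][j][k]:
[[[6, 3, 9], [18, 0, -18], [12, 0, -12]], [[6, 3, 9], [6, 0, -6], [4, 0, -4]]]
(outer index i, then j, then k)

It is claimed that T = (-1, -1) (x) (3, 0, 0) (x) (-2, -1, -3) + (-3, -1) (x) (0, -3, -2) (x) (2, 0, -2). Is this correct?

Reconstruct entrywise from the claimed factors. For example, T[1,0,1] = 3 and Σₗ aₗ[1]bₗ[0]cₗ[1] = (-1)·(3)·(-1) + (-1)·(0)·(0) = 3; checking all 18 entries, every one matches. The claim holds.

Yes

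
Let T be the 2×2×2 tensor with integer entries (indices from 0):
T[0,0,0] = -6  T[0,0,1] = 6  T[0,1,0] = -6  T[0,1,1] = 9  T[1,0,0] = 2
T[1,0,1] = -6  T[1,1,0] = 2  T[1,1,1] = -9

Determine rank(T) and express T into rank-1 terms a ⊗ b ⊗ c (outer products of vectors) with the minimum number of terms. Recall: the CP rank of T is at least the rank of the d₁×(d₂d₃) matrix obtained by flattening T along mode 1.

rank(T) = 2

Lower bound: the mode-3 unfolding of T (rows indexed by k, columns by (i,j) = (0,0), (0,1), (1,0), (1,1)) is [[-6, -6, 2, 2], [6, 9, -6, -9]].
There the 2×2 minor on rows k ∈ {0, 1}, columns (i,j) ∈ {(0,0), (0,1)} is det [[-6, -6], [6, 9]] = -18 ≠ 0, so this unfolding has rank ≥ 2; CP rank is at least every unfolding rank, so rank(T) ≥ 2. (Flattening ranks never certify an upper bound on CP rank; for that we must actually write T with 2 rank-1 terms.)
Upper bound — finding two terms. Write S_k = T[:,:,k] for the frontal slices: S₀ = [[-6, -6], [2, 2]], S₁ = [[6, 9], [-6, -9]].
If T = a₁ ⊗ b₁ ⊗ c₁ + a₂ ⊗ b₂ ⊗ c₂ then each S_k = c₁[k]·a₁b₁ᵀ + c₂[k]·a₂b₂ᵀ. S₀ and S₁ are linearly independent, so a₁b₁ᵀ and a₂b₂ᵀ must span the same plane of matrices: they are the rank-1 matrices of the form x·S₀ + y·S₁.
det(x·S₀ + y·S₁) is 12·xy = 12·(y)(x), vanishing at (x:y) = (1:0) and (0:1).
M₁ = S₀ = [[-6, -6], [2, 2]] = (-2)·(3, -1)(1, 1)ᵀ and M₂ = S₁ = [[6, 9], [-6, -9]] = 3·(1, -1)(2, 3)ᵀ, so take a₁ = (3, -1), b₁ = (1, 1), a₂ = (1, -1), b₂ = (2, 3).
Each slice is an integer combination of E₁ = a₁b₁ᵀ and E₂ = a₂b₂ᵀ: S₀ = −2·E₁, S₁ = 3·E₂; reading off coefficients, c₁ = (-2, 0) and c₂ = (0, 3).
Hence T = (3, -1) ⊗ (1, 1) ⊗ (-2, 0) + (1, -1) ⊗ (2, 3) ⊗ (0, 3), so rank(T) ≤ 2.
These bounds meet, so rank(T) = 2.
Check entry T[1,0,1] = -6: (-1)·(1)·(0) + (-1)·(2)·(3) = -6.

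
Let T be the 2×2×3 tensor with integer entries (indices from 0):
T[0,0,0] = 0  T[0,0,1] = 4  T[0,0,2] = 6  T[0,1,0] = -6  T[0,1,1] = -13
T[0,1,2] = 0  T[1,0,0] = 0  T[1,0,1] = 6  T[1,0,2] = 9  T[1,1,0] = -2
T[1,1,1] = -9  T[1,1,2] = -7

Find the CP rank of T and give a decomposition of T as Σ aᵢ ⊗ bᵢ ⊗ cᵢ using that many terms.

rank(T) = 2

Lower bound: in the mode-2 unfolding of T (rows indexed by j, columns by (i,k)) the 2×2 minor on rows j ∈ {0, 1}, columns (i,k) ∈ {(0,0), (0,1)} is det [[0, 4], [-6, -13]] = 24 ≠ 0, so that unfolding has rank ≥ 2 and hence rank(T) ≥ 2 (CP rank is at least every unfolding rank, though it can be larger).
Upper bound: with S_k = T[:,:,k], the two rank-1 terms a₁b₁ᵀ, a₂b₂ᵀ are the rank-1 members of the pencil x·S₀ + y·S₁.
det(x·S₀ + y·S₁) is 28·xy + 42·y² = 14·(2·x + 3·y)(y), vanishing at (x:y) = (3:-2) and (1:0).
M₁ = 3·S₀ − 2·S₁ = [[-8, 8], [-12, 12]] = (-4)·[2, 3][1, -1]ᵀ and M₂ = S₀ = [[0, -6], [0, -2]] = (-2)·[3, 1][0, 1]ᵀ, so take a₁ = [2, 3], b₁ = [1, -1], a₂ = [3, 1], b₂ = [0, 1].
Each slice is an integer combination of E₁ = a₁b₁ᵀ and E₂ = a₂b₂ᵀ: S₀ = −2·E₂, S₁ = 2·E₁ − 3·E₂, S₂ = 3·E₁ + 2·E₂; reading off coefficients, c₁ = [0, 2, 3] and c₂ = [-2, -3, 2].
Hence T = [2, 3] ⊗ [1, -1] ⊗ [0, 2, 3] + [3, 1] ⊗ [0, 1] ⊗ [-2, -3, 2], so rank(T) ≤ 2.
These bounds meet, so rank(T) = 2.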